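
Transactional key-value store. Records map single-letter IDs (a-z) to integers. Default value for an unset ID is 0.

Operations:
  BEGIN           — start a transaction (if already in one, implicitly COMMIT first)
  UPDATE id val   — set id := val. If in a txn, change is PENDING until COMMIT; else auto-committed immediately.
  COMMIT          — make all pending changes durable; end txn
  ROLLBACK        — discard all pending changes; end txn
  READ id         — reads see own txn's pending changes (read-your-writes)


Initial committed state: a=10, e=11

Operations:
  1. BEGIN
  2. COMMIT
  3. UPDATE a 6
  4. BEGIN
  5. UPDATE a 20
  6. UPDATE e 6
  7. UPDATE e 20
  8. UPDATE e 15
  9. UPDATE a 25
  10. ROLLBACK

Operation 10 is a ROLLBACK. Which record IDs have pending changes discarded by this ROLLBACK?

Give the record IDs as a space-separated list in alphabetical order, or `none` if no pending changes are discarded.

Initial committed: {a=10, e=11}
Op 1: BEGIN: in_txn=True, pending={}
Op 2: COMMIT: merged [] into committed; committed now {a=10, e=11}
Op 3: UPDATE a=6 (auto-commit; committed a=6)
Op 4: BEGIN: in_txn=True, pending={}
Op 5: UPDATE a=20 (pending; pending now {a=20})
Op 6: UPDATE e=6 (pending; pending now {a=20, e=6})
Op 7: UPDATE e=20 (pending; pending now {a=20, e=20})
Op 8: UPDATE e=15 (pending; pending now {a=20, e=15})
Op 9: UPDATE a=25 (pending; pending now {a=25, e=15})
Op 10: ROLLBACK: discarded pending ['a', 'e']; in_txn=False
ROLLBACK at op 10 discards: ['a', 'e']

Answer: a e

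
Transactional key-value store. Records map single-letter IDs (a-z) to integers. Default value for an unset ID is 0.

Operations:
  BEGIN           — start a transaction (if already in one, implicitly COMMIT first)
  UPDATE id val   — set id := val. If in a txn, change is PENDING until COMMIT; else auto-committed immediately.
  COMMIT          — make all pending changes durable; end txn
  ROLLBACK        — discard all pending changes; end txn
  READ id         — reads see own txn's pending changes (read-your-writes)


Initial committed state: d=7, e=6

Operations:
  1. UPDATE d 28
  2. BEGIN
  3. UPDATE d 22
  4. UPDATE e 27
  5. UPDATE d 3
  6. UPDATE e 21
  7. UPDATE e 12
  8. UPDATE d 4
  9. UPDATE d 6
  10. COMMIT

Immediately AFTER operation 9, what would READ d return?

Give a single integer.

Initial committed: {d=7, e=6}
Op 1: UPDATE d=28 (auto-commit; committed d=28)
Op 2: BEGIN: in_txn=True, pending={}
Op 3: UPDATE d=22 (pending; pending now {d=22})
Op 4: UPDATE e=27 (pending; pending now {d=22, e=27})
Op 5: UPDATE d=3 (pending; pending now {d=3, e=27})
Op 6: UPDATE e=21 (pending; pending now {d=3, e=21})
Op 7: UPDATE e=12 (pending; pending now {d=3, e=12})
Op 8: UPDATE d=4 (pending; pending now {d=4, e=12})
Op 9: UPDATE d=6 (pending; pending now {d=6, e=12})
After op 9: visible(d) = 6 (pending={d=6, e=12}, committed={d=28, e=6})

Answer: 6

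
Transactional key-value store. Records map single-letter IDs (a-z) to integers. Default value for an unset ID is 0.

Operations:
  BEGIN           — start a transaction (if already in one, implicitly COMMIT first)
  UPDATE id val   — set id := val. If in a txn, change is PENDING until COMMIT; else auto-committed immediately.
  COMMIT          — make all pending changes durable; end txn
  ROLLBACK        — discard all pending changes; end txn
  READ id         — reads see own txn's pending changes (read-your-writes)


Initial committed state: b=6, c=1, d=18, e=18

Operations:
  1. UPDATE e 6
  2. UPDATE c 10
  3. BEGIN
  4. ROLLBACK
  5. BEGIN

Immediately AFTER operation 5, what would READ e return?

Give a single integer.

Answer: 6

Derivation:
Initial committed: {b=6, c=1, d=18, e=18}
Op 1: UPDATE e=6 (auto-commit; committed e=6)
Op 2: UPDATE c=10 (auto-commit; committed c=10)
Op 3: BEGIN: in_txn=True, pending={}
Op 4: ROLLBACK: discarded pending []; in_txn=False
Op 5: BEGIN: in_txn=True, pending={}
After op 5: visible(e) = 6 (pending={}, committed={b=6, c=10, d=18, e=6})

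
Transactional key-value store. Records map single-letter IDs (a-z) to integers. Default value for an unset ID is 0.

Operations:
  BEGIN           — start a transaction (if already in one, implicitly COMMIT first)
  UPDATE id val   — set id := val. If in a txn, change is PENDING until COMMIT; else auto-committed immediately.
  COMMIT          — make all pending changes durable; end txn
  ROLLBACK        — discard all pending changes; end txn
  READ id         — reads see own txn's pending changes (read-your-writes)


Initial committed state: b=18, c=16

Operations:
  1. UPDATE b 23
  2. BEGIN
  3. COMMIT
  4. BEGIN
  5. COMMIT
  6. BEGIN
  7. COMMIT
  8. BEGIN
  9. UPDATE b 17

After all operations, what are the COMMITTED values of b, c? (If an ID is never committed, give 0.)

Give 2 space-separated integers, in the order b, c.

Answer: 23 16

Derivation:
Initial committed: {b=18, c=16}
Op 1: UPDATE b=23 (auto-commit; committed b=23)
Op 2: BEGIN: in_txn=True, pending={}
Op 3: COMMIT: merged [] into committed; committed now {b=23, c=16}
Op 4: BEGIN: in_txn=True, pending={}
Op 5: COMMIT: merged [] into committed; committed now {b=23, c=16}
Op 6: BEGIN: in_txn=True, pending={}
Op 7: COMMIT: merged [] into committed; committed now {b=23, c=16}
Op 8: BEGIN: in_txn=True, pending={}
Op 9: UPDATE b=17 (pending; pending now {b=17})
Final committed: {b=23, c=16}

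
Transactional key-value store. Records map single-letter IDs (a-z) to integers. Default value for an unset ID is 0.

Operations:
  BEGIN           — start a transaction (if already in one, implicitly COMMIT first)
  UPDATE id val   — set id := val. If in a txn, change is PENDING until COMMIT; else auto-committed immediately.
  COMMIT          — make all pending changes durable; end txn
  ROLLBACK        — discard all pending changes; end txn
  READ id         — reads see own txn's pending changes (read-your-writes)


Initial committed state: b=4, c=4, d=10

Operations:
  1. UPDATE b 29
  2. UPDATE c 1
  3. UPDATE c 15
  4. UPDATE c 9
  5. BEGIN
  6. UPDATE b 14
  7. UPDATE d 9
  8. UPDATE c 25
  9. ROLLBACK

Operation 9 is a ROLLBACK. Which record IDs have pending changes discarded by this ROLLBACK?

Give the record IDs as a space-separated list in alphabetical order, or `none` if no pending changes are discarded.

Answer: b c d

Derivation:
Initial committed: {b=4, c=4, d=10}
Op 1: UPDATE b=29 (auto-commit; committed b=29)
Op 2: UPDATE c=1 (auto-commit; committed c=1)
Op 3: UPDATE c=15 (auto-commit; committed c=15)
Op 4: UPDATE c=9 (auto-commit; committed c=9)
Op 5: BEGIN: in_txn=True, pending={}
Op 6: UPDATE b=14 (pending; pending now {b=14})
Op 7: UPDATE d=9 (pending; pending now {b=14, d=9})
Op 8: UPDATE c=25 (pending; pending now {b=14, c=25, d=9})
Op 9: ROLLBACK: discarded pending ['b', 'c', 'd']; in_txn=False
ROLLBACK at op 9 discards: ['b', 'c', 'd']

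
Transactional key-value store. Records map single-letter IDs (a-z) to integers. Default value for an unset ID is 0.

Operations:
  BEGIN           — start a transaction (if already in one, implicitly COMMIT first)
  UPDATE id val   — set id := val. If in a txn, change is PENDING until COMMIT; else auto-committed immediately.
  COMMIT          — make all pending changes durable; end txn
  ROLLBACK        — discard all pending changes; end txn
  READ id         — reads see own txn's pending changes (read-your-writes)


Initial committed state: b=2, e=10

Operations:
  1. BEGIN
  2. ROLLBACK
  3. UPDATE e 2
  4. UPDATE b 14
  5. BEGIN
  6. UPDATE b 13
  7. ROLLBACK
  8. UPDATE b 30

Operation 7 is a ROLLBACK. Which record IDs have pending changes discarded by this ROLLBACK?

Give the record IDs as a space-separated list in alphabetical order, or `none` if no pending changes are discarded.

Initial committed: {b=2, e=10}
Op 1: BEGIN: in_txn=True, pending={}
Op 2: ROLLBACK: discarded pending []; in_txn=False
Op 3: UPDATE e=2 (auto-commit; committed e=2)
Op 4: UPDATE b=14 (auto-commit; committed b=14)
Op 5: BEGIN: in_txn=True, pending={}
Op 6: UPDATE b=13 (pending; pending now {b=13})
Op 7: ROLLBACK: discarded pending ['b']; in_txn=False
Op 8: UPDATE b=30 (auto-commit; committed b=30)
ROLLBACK at op 7 discards: ['b']

Answer: b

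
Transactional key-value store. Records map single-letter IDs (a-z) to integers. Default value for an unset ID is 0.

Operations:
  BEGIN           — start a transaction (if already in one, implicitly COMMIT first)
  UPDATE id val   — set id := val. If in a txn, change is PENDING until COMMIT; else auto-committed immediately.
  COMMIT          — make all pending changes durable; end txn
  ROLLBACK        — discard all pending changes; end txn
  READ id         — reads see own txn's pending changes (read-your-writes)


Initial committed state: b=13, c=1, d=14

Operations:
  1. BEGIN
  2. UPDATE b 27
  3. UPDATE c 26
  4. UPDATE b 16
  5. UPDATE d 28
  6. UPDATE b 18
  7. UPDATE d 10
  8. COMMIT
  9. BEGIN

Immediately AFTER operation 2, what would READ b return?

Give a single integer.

Initial committed: {b=13, c=1, d=14}
Op 1: BEGIN: in_txn=True, pending={}
Op 2: UPDATE b=27 (pending; pending now {b=27})
After op 2: visible(b) = 27 (pending={b=27}, committed={b=13, c=1, d=14})

Answer: 27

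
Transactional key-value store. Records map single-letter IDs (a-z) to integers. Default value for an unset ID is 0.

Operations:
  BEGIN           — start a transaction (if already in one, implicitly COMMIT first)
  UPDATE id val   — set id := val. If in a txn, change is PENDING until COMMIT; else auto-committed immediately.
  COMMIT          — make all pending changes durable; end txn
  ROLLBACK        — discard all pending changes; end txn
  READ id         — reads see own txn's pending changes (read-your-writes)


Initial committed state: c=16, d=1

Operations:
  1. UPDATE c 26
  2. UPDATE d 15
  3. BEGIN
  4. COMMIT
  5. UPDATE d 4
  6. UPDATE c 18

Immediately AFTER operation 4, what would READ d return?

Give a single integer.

Initial committed: {c=16, d=1}
Op 1: UPDATE c=26 (auto-commit; committed c=26)
Op 2: UPDATE d=15 (auto-commit; committed d=15)
Op 3: BEGIN: in_txn=True, pending={}
Op 4: COMMIT: merged [] into committed; committed now {c=26, d=15}
After op 4: visible(d) = 15 (pending={}, committed={c=26, d=15})

Answer: 15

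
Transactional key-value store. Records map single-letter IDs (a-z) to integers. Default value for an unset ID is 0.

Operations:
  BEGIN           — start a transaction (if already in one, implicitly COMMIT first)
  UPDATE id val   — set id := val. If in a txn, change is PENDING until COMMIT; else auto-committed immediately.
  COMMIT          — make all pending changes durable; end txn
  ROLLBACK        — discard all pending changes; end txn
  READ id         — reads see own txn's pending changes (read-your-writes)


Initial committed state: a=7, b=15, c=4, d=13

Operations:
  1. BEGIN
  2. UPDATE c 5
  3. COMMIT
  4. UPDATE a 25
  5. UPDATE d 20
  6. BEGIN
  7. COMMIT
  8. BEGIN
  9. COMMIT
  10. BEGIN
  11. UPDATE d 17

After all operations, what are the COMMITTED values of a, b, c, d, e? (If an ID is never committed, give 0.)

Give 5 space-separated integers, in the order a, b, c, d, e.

Initial committed: {a=7, b=15, c=4, d=13}
Op 1: BEGIN: in_txn=True, pending={}
Op 2: UPDATE c=5 (pending; pending now {c=5})
Op 3: COMMIT: merged ['c'] into committed; committed now {a=7, b=15, c=5, d=13}
Op 4: UPDATE a=25 (auto-commit; committed a=25)
Op 5: UPDATE d=20 (auto-commit; committed d=20)
Op 6: BEGIN: in_txn=True, pending={}
Op 7: COMMIT: merged [] into committed; committed now {a=25, b=15, c=5, d=20}
Op 8: BEGIN: in_txn=True, pending={}
Op 9: COMMIT: merged [] into committed; committed now {a=25, b=15, c=5, d=20}
Op 10: BEGIN: in_txn=True, pending={}
Op 11: UPDATE d=17 (pending; pending now {d=17})
Final committed: {a=25, b=15, c=5, d=20}

Answer: 25 15 5 20 0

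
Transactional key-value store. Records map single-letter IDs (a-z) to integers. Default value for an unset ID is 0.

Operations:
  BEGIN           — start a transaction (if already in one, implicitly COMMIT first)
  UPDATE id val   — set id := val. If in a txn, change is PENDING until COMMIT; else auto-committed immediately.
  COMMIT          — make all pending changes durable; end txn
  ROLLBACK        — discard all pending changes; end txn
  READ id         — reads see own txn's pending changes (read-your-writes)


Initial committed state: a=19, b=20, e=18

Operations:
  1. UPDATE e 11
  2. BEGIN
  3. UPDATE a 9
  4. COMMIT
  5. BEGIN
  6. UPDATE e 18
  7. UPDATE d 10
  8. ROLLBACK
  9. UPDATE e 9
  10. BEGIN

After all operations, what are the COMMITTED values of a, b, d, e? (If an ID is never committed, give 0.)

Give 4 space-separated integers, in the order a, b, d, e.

Answer: 9 20 0 9

Derivation:
Initial committed: {a=19, b=20, e=18}
Op 1: UPDATE e=11 (auto-commit; committed e=11)
Op 2: BEGIN: in_txn=True, pending={}
Op 3: UPDATE a=9 (pending; pending now {a=9})
Op 4: COMMIT: merged ['a'] into committed; committed now {a=9, b=20, e=11}
Op 5: BEGIN: in_txn=True, pending={}
Op 6: UPDATE e=18 (pending; pending now {e=18})
Op 7: UPDATE d=10 (pending; pending now {d=10, e=18})
Op 8: ROLLBACK: discarded pending ['d', 'e']; in_txn=False
Op 9: UPDATE e=9 (auto-commit; committed e=9)
Op 10: BEGIN: in_txn=True, pending={}
Final committed: {a=9, b=20, e=9}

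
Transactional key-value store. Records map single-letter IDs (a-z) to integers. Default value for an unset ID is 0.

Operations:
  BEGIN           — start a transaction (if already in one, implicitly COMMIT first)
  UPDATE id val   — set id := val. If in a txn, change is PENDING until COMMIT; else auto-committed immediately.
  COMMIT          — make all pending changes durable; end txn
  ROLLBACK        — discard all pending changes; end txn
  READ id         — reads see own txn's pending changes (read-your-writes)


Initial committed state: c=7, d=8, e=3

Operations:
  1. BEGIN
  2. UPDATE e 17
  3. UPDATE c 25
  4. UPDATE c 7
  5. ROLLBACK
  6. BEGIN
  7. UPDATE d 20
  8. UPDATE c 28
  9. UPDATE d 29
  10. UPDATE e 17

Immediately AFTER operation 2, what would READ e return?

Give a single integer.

Initial committed: {c=7, d=8, e=3}
Op 1: BEGIN: in_txn=True, pending={}
Op 2: UPDATE e=17 (pending; pending now {e=17})
After op 2: visible(e) = 17 (pending={e=17}, committed={c=7, d=8, e=3})

Answer: 17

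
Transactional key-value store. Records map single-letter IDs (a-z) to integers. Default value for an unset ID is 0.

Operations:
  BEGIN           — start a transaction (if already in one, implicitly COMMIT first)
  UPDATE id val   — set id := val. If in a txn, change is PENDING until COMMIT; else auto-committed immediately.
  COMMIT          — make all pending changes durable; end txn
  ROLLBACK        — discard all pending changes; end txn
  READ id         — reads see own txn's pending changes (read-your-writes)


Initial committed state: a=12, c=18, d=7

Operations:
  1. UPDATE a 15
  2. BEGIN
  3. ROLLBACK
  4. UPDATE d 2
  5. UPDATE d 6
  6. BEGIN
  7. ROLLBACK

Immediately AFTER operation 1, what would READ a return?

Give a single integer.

Answer: 15

Derivation:
Initial committed: {a=12, c=18, d=7}
Op 1: UPDATE a=15 (auto-commit; committed a=15)
After op 1: visible(a) = 15 (pending={}, committed={a=15, c=18, d=7})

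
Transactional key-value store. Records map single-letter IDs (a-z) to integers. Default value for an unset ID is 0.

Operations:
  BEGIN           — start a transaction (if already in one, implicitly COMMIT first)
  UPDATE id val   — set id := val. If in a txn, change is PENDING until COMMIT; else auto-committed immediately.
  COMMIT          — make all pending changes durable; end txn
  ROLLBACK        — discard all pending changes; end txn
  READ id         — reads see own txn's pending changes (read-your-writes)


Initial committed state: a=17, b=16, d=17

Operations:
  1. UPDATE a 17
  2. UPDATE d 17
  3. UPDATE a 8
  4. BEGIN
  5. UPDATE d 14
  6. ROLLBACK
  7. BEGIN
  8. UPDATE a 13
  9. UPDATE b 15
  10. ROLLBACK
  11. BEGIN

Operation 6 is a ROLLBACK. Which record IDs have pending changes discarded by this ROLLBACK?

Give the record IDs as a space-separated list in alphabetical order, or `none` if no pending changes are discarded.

Answer: d

Derivation:
Initial committed: {a=17, b=16, d=17}
Op 1: UPDATE a=17 (auto-commit; committed a=17)
Op 2: UPDATE d=17 (auto-commit; committed d=17)
Op 3: UPDATE a=8 (auto-commit; committed a=8)
Op 4: BEGIN: in_txn=True, pending={}
Op 5: UPDATE d=14 (pending; pending now {d=14})
Op 6: ROLLBACK: discarded pending ['d']; in_txn=False
Op 7: BEGIN: in_txn=True, pending={}
Op 8: UPDATE a=13 (pending; pending now {a=13})
Op 9: UPDATE b=15 (pending; pending now {a=13, b=15})
Op 10: ROLLBACK: discarded pending ['a', 'b']; in_txn=False
Op 11: BEGIN: in_txn=True, pending={}
ROLLBACK at op 6 discards: ['d']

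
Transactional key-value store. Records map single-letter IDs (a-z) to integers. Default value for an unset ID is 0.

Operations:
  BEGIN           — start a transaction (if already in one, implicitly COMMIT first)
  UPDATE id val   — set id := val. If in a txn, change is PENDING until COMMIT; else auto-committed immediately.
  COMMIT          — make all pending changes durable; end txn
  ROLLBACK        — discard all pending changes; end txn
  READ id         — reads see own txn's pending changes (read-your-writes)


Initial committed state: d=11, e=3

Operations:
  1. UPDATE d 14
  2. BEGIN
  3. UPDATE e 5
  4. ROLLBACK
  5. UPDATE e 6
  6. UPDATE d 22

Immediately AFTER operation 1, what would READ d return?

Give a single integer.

Initial committed: {d=11, e=3}
Op 1: UPDATE d=14 (auto-commit; committed d=14)
After op 1: visible(d) = 14 (pending={}, committed={d=14, e=3})

Answer: 14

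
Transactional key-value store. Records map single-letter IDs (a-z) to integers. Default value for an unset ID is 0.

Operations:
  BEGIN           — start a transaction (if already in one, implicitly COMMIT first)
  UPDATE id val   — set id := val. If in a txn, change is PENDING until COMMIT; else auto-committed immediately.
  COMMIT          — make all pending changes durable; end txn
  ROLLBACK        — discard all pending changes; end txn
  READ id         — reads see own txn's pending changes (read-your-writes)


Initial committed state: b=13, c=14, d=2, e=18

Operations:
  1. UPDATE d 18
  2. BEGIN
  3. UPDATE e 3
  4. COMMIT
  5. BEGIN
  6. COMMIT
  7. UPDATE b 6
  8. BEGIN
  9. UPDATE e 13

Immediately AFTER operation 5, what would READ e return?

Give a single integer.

Initial committed: {b=13, c=14, d=2, e=18}
Op 1: UPDATE d=18 (auto-commit; committed d=18)
Op 2: BEGIN: in_txn=True, pending={}
Op 3: UPDATE e=3 (pending; pending now {e=3})
Op 4: COMMIT: merged ['e'] into committed; committed now {b=13, c=14, d=18, e=3}
Op 5: BEGIN: in_txn=True, pending={}
After op 5: visible(e) = 3 (pending={}, committed={b=13, c=14, d=18, e=3})

Answer: 3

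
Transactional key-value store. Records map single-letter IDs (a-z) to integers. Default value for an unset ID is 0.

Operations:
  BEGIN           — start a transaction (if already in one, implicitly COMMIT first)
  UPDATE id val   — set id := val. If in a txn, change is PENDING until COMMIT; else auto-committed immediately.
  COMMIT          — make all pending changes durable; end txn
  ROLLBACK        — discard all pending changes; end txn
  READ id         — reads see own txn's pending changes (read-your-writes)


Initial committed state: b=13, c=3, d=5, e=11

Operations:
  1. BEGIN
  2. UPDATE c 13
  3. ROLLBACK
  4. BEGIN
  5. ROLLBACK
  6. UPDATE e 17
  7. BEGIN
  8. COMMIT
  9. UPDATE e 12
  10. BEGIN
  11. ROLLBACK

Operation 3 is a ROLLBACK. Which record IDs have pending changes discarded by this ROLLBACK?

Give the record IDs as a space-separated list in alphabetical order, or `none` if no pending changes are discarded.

Initial committed: {b=13, c=3, d=5, e=11}
Op 1: BEGIN: in_txn=True, pending={}
Op 2: UPDATE c=13 (pending; pending now {c=13})
Op 3: ROLLBACK: discarded pending ['c']; in_txn=False
Op 4: BEGIN: in_txn=True, pending={}
Op 5: ROLLBACK: discarded pending []; in_txn=False
Op 6: UPDATE e=17 (auto-commit; committed e=17)
Op 7: BEGIN: in_txn=True, pending={}
Op 8: COMMIT: merged [] into committed; committed now {b=13, c=3, d=5, e=17}
Op 9: UPDATE e=12 (auto-commit; committed e=12)
Op 10: BEGIN: in_txn=True, pending={}
Op 11: ROLLBACK: discarded pending []; in_txn=False
ROLLBACK at op 3 discards: ['c']

Answer: c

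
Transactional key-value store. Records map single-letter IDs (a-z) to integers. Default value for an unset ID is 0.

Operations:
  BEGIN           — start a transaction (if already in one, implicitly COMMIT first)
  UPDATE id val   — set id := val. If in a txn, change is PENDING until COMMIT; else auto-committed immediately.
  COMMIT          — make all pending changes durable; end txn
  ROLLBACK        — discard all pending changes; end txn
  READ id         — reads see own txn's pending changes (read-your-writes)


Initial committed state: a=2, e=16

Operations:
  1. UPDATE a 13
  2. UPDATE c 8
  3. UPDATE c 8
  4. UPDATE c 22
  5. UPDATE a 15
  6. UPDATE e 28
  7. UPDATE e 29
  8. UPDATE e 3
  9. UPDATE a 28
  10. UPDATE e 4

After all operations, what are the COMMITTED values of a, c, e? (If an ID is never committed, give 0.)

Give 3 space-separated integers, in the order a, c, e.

Initial committed: {a=2, e=16}
Op 1: UPDATE a=13 (auto-commit; committed a=13)
Op 2: UPDATE c=8 (auto-commit; committed c=8)
Op 3: UPDATE c=8 (auto-commit; committed c=8)
Op 4: UPDATE c=22 (auto-commit; committed c=22)
Op 5: UPDATE a=15 (auto-commit; committed a=15)
Op 6: UPDATE e=28 (auto-commit; committed e=28)
Op 7: UPDATE e=29 (auto-commit; committed e=29)
Op 8: UPDATE e=3 (auto-commit; committed e=3)
Op 9: UPDATE a=28 (auto-commit; committed a=28)
Op 10: UPDATE e=4 (auto-commit; committed e=4)
Final committed: {a=28, c=22, e=4}

Answer: 28 22 4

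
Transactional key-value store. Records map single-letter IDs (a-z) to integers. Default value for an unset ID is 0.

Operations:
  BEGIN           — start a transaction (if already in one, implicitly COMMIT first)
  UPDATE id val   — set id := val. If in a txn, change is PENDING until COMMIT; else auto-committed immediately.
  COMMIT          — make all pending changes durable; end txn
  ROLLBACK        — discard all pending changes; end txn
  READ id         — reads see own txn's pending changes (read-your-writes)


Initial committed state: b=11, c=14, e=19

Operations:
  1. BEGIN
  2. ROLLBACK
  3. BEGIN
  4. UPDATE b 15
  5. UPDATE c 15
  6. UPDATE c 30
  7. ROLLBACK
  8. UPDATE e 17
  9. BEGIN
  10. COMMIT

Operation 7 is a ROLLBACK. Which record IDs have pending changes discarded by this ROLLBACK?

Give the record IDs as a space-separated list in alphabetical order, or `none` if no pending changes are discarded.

Answer: b c

Derivation:
Initial committed: {b=11, c=14, e=19}
Op 1: BEGIN: in_txn=True, pending={}
Op 2: ROLLBACK: discarded pending []; in_txn=False
Op 3: BEGIN: in_txn=True, pending={}
Op 4: UPDATE b=15 (pending; pending now {b=15})
Op 5: UPDATE c=15 (pending; pending now {b=15, c=15})
Op 6: UPDATE c=30 (pending; pending now {b=15, c=30})
Op 7: ROLLBACK: discarded pending ['b', 'c']; in_txn=False
Op 8: UPDATE e=17 (auto-commit; committed e=17)
Op 9: BEGIN: in_txn=True, pending={}
Op 10: COMMIT: merged [] into committed; committed now {b=11, c=14, e=17}
ROLLBACK at op 7 discards: ['b', 'c']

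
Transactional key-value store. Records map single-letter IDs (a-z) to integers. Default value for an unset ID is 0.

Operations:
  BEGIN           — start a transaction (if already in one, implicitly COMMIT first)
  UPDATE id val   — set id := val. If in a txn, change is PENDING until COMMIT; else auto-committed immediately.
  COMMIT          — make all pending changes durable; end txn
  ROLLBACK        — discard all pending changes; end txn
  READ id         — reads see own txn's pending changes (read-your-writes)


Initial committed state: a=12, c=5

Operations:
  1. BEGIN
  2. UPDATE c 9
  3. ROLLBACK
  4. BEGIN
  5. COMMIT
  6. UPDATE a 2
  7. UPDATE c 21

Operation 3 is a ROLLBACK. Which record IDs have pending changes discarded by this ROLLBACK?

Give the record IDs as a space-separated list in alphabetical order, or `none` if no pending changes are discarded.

Initial committed: {a=12, c=5}
Op 1: BEGIN: in_txn=True, pending={}
Op 2: UPDATE c=9 (pending; pending now {c=9})
Op 3: ROLLBACK: discarded pending ['c']; in_txn=False
Op 4: BEGIN: in_txn=True, pending={}
Op 5: COMMIT: merged [] into committed; committed now {a=12, c=5}
Op 6: UPDATE a=2 (auto-commit; committed a=2)
Op 7: UPDATE c=21 (auto-commit; committed c=21)
ROLLBACK at op 3 discards: ['c']

Answer: c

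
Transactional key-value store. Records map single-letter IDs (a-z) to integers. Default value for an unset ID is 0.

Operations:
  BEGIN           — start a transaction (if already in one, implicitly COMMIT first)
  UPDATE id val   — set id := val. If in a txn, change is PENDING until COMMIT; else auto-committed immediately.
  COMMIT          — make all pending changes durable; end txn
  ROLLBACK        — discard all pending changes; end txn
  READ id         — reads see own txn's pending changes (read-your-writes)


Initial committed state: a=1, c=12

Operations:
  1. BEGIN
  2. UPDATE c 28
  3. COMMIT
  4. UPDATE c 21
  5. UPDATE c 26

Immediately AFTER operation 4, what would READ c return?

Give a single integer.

Answer: 21

Derivation:
Initial committed: {a=1, c=12}
Op 1: BEGIN: in_txn=True, pending={}
Op 2: UPDATE c=28 (pending; pending now {c=28})
Op 3: COMMIT: merged ['c'] into committed; committed now {a=1, c=28}
Op 4: UPDATE c=21 (auto-commit; committed c=21)
After op 4: visible(c) = 21 (pending={}, committed={a=1, c=21})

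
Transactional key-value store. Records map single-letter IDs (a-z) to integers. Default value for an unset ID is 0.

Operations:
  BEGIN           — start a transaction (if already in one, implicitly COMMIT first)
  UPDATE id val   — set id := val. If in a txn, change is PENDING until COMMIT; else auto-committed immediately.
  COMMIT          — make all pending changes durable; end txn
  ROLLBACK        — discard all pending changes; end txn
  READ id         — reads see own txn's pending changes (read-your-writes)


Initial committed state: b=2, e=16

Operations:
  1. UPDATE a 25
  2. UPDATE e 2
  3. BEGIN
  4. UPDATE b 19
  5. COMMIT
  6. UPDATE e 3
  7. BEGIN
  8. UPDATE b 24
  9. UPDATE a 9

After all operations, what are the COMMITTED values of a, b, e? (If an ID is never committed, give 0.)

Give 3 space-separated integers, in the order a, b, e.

Initial committed: {b=2, e=16}
Op 1: UPDATE a=25 (auto-commit; committed a=25)
Op 2: UPDATE e=2 (auto-commit; committed e=2)
Op 3: BEGIN: in_txn=True, pending={}
Op 4: UPDATE b=19 (pending; pending now {b=19})
Op 5: COMMIT: merged ['b'] into committed; committed now {a=25, b=19, e=2}
Op 6: UPDATE e=3 (auto-commit; committed e=3)
Op 7: BEGIN: in_txn=True, pending={}
Op 8: UPDATE b=24 (pending; pending now {b=24})
Op 9: UPDATE a=9 (pending; pending now {a=9, b=24})
Final committed: {a=25, b=19, e=3}

Answer: 25 19 3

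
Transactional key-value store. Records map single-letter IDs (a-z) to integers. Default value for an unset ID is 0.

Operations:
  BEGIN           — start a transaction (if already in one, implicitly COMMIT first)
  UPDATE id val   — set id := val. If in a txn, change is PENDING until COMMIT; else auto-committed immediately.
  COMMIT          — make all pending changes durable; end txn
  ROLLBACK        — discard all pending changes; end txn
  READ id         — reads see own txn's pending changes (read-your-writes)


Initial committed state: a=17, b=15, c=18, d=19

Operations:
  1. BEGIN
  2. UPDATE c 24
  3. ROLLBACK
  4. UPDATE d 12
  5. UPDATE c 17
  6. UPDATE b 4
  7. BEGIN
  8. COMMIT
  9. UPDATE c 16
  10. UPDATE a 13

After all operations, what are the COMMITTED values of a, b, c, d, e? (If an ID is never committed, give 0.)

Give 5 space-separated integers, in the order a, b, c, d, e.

Answer: 13 4 16 12 0

Derivation:
Initial committed: {a=17, b=15, c=18, d=19}
Op 1: BEGIN: in_txn=True, pending={}
Op 2: UPDATE c=24 (pending; pending now {c=24})
Op 3: ROLLBACK: discarded pending ['c']; in_txn=False
Op 4: UPDATE d=12 (auto-commit; committed d=12)
Op 5: UPDATE c=17 (auto-commit; committed c=17)
Op 6: UPDATE b=4 (auto-commit; committed b=4)
Op 7: BEGIN: in_txn=True, pending={}
Op 8: COMMIT: merged [] into committed; committed now {a=17, b=4, c=17, d=12}
Op 9: UPDATE c=16 (auto-commit; committed c=16)
Op 10: UPDATE a=13 (auto-commit; committed a=13)
Final committed: {a=13, b=4, c=16, d=12}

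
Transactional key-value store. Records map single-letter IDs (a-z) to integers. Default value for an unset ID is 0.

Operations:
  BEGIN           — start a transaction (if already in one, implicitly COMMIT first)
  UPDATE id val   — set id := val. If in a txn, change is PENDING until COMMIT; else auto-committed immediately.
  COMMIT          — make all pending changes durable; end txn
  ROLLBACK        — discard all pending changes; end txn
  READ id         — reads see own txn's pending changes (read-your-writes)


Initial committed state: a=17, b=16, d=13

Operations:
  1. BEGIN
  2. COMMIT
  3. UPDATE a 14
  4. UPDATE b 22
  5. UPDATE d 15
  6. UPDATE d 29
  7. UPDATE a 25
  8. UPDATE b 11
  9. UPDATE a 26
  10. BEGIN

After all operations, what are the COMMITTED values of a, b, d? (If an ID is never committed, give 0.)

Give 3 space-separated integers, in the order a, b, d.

Answer: 26 11 29

Derivation:
Initial committed: {a=17, b=16, d=13}
Op 1: BEGIN: in_txn=True, pending={}
Op 2: COMMIT: merged [] into committed; committed now {a=17, b=16, d=13}
Op 3: UPDATE a=14 (auto-commit; committed a=14)
Op 4: UPDATE b=22 (auto-commit; committed b=22)
Op 5: UPDATE d=15 (auto-commit; committed d=15)
Op 6: UPDATE d=29 (auto-commit; committed d=29)
Op 7: UPDATE a=25 (auto-commit; committed a=25)
Op 8: UPDATE b=11 (auto-commit; committed b=11)
Op 9: UPDATE a=26 (auto-commit; committed a=26)
Op 10: BEGIN: in_txn=True, pending={}
Final committed: {a=26, b=11, d=29}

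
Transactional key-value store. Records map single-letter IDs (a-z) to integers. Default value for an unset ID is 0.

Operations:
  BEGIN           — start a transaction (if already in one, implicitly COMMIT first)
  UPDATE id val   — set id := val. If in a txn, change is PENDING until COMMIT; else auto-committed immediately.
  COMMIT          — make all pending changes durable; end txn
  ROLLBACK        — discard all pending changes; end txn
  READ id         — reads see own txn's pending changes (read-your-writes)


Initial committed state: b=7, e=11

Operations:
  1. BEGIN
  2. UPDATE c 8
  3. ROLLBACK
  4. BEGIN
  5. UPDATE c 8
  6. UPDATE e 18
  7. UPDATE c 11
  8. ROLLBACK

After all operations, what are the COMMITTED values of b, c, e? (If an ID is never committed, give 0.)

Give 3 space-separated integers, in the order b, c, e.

Initial committed: {b=7, e=11}
Op 1: BEGIN: in_txn=True, pending={}
Op 2: UPDATE c=8 (pending; pending now {c=8})
Op 3: ROLLBACK: discarded pending ['c']; in_txn=False
Op 4: BEGIN: in_txn=True, pending={}
Op 5: UPDATE c=8 (pending; pending now {c=8})
Op 6: UPDATE e=18 (pending; pending now {c=8, e=18})
Op 7: UPDATE c=11 (pending; pending now {c=11, e=18})
Op 8: ROLLBACK: discarded pending ['c', 'e']; in_txn=False
Final committed: {b=7, e=11}

Answer: 7 0 11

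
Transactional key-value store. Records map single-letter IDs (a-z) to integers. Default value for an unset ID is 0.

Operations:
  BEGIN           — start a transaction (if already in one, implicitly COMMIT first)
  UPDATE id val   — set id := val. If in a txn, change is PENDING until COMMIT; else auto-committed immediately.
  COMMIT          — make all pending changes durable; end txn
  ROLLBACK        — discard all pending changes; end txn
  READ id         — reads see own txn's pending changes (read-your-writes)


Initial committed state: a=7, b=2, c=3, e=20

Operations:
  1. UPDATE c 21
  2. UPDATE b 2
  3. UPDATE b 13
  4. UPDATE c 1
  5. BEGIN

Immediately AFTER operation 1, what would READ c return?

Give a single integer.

Initial committed: {a=7, b=2, c=3, e=20}
Op 1: UPDATE c=21 (auto-commit; committed c=21)
After op 1: visible(c) = 21 (pending={}, committed={a=7, b=2, c=21, e=20})

Answer: 21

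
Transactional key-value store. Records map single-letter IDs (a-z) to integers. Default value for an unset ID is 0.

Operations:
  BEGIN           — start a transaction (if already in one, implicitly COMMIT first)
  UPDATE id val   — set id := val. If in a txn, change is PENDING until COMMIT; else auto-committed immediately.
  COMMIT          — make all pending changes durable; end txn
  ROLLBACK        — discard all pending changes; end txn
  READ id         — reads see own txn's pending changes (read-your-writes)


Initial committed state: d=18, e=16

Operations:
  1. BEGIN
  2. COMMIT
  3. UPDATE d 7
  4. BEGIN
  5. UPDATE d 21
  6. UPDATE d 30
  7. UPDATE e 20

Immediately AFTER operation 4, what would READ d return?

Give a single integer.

Initial committed: {d=18, e=16}
Op 1: BEGIN: in_txn=True, pending={}
Op 2: COMMIT: merged [] into committed; committed now {d=18, e=16}
Op 3: UPDATE d=7 (auto-commit; committed d=7)
Op 4: BEGIN: in_txn=True, pending={}
After op 4: visible(d) = 7 (pending={}, committed={d=7, e=16})

Answer: 7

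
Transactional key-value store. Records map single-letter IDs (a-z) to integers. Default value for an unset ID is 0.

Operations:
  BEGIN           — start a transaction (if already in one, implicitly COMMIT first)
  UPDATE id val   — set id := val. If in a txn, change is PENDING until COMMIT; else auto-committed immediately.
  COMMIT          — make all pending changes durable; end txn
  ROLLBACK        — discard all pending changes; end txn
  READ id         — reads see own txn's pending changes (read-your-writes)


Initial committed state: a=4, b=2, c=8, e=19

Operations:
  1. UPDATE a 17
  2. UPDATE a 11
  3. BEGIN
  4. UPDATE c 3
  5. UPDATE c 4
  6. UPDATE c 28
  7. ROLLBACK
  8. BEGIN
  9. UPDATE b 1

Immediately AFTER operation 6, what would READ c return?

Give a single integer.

Answer: 28

Derivation:
Initial committed: {a=4, b=2, c=8, e=19}
Op 1: UPDATE a=17 (auto-commit; committed a=17)
Op 2: UPDATE a=11 (auto-commit; committed a=11)
Op 3: BEGIN: in_txn=True, pending={}
Op 4: UPDATE c=3 (pending; pending now {c=3})
Op 5: UPDATE c=4 (pending; pending now {c=4})
Op 6: UPDATE c=28 (pending; pending now {c=28})
After op 6: visible(c) = 28 (pending={c=28}, committed={a=11, b=2, c=8, e=19})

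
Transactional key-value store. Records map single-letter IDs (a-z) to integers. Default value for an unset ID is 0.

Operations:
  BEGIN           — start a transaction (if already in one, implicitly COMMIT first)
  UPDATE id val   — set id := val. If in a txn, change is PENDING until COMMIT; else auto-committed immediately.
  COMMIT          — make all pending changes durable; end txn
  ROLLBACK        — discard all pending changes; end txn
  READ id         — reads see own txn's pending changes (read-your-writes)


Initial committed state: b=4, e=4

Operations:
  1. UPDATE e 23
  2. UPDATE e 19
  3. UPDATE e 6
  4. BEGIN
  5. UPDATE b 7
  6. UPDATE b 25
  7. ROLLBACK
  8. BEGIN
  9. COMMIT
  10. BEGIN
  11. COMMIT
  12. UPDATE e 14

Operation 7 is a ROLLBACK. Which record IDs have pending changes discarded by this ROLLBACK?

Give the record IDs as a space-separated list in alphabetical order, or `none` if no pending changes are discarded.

Answer: b

Derivation:
Initial committed: {b=4, e=4}
Op 1: UPDATE e=23 (auto-commit; committed e=23)
Op 2: UPDATE e=19 (auto-commit; committed e=19)
Op 3: UPDATE e=6 (auto-commit; committed e=6)
Op 4: BEGIN: in_txn=True, pending={}
Op 5: UPDATE b=7 (pending; pending now {b=7})
Op 6: UPDATE b=25 (pending; pending now {b=25})
Op 7: ROLLBACK: discarded pending ['b']; in_txn=False
Op 8: BEGIN: in_txn=True, pending={}
Op 9: COMMIT: merged [] into committed; committed now {b=4, e=6}
Op 10: BEGIN: in_txn=True, pending={}
Op 11: COMMIT: merged [] into committed; committed now {b=4, e=6}
Op 12: UPDATE e=14 (auto-commit; committed e=14)
ROLLBACK at op 7 discards: ['b']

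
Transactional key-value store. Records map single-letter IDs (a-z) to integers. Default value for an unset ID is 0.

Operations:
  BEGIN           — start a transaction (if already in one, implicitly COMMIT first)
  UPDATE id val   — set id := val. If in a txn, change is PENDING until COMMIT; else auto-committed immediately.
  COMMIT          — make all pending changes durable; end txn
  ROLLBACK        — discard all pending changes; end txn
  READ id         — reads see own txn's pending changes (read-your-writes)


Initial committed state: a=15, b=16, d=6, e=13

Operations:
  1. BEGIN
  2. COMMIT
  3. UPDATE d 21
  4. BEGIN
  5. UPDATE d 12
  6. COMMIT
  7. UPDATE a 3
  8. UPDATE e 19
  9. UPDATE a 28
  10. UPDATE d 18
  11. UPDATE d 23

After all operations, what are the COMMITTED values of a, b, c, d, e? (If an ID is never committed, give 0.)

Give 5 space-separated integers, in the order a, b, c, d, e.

Answer: 28 16 0 23 19

Derivation:
Initial committed: {a=15, b=16, d=6, e=13}
Op 1: BEGIN: in_txn=True, pending={}
Op 2: COMMIT: merged [] into committed; committed now {a=15, b=16, d=6, e=13}
Op 3: UPDATE d=21 (auto-commit; committed d=21)
Op 4: BEGIN: in_txn=True, pending={}
Op 5: UPDATE d=12 (pending; pending now {d=12})
Op 6: COMMIT: merged ['d'] into committed; committed now {a=15, b=16, d=12, e=13}
Op 7: UPDATE a=3 (auto-commit; committed a=3)
Op 8: UPDATE e=19 (auto-commit; committed e=19)
Op 9: UPDATE a=28 (auto-commit; committed a=28)
Op 10: UPDATE d=18 (auto-commit; committed d=18)
Op 11: UPDATE d=23 (auto-commit; committed d=23)
Final committed: {a=28, b=16, d=23, e=19}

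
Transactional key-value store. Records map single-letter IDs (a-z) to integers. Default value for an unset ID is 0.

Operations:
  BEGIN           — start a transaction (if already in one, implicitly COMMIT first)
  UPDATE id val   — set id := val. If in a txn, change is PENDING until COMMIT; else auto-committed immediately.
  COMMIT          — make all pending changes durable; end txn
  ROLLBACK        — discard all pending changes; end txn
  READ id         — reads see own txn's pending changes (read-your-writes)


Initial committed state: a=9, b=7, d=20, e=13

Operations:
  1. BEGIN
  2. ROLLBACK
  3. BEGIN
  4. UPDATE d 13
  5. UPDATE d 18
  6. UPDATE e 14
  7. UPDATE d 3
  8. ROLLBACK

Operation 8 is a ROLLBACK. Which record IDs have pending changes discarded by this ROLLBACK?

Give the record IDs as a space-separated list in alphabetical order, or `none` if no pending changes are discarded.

Answer: d e

Derivation:
Initial committed: {a=9, b=7, d=20, e=13}
Op 1: BEGIN: in_txn=True, pending={}
Op 2: ROLLBACK: discarded pending []; in_txn=False
Op 3: BEGIN: in_txn=True, pending={}
Op 4: UPDATE d=13 (pending; pending now {d=13})
Op 5: UPDATE d=18 (pending; pending now {d=18})
Op 6: UPDATE e=14 (pending; pending now {d=18, e=14})
Op 7: UPDATE d=3 (pending; pending now {d=3, e=14})
Op 8: ROLLBACK: discarded pending ['d', 'e']; in_txn=False
ROLLBACK at op 8 discards: ['d', 'e']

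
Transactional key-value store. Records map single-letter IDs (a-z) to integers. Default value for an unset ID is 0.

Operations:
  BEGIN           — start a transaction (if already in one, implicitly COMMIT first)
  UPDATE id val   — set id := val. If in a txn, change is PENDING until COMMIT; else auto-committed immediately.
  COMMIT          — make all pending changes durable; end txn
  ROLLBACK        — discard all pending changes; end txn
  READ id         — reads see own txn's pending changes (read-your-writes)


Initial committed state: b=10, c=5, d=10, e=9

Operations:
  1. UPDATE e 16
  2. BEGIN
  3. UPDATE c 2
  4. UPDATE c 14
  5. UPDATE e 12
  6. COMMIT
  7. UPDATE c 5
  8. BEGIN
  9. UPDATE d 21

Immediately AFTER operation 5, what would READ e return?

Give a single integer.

Initial committed: {b=10, c=5, d=10, e=9}
Op 1: UPDATE e=16 (auto-commit; committed e=16)
Op 2: BEGIN: in_txn=True, pending={}
Op 3: UPDATE c=2 (pending; pending now {c=2})
Op 4: UPDATE c=14 (pending; pending now {c=14})
Op 5: UPDATE e=12 (pending; pending now {c=14, e=12})
After op 5: visible(e) = 12 (pending={c=14, e=12}, committed={b=10, c=5, d=10, e=16})

Answer: 12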